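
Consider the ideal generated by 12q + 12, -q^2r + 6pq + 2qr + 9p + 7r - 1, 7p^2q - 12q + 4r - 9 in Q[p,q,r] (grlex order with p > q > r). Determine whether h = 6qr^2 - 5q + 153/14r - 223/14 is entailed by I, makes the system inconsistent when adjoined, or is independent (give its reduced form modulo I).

Adjoining 6qr^2 - 5q + 153/14r - 223/14 makes the ideal the whole ring: the system is inconsistent.

First compute the reduced Gröbner basis of I by Buchberger's algorithm.
f_1 = 12q + 12, LT = q.
f_2 = -q^2r + 6pq + 2qr + 9p + 7r - 1, LT = q^2r.
f_3 = 7p^2q - 12q + 4r - 9, LT = p^2q.

S(f_1,f_2): lcm = q^2r. S = 6pq + 3qr + 9p + 7r - 1.
  leading term pq: subtract (1/2p)·f_1 from 6pq + 3qr + 9p + 7r - 1 → 3qr + 3p + 7r - 1
  leading term qr: subtract (1/4r)·f_1 from 3qr + 3p + 7r - 1 → 3p + 4r - 1
  leading term p: no divisor's leading term divides it; move 3p to the remainder.
  leading term r: no divisor's leading term divides it; move 4r to the remainder.
  leading term 1: no divisor's leading term divides it; move -1 to the remainder.
  remainder 3p + 4r - 1 ≠ 0; add k_4 = 3p + 4r - 1 to the basis.

S(f_1,f_3): lcm = p^2q. S = p^2 + 12/7q - 4/7r + 9/7.
  leading term p^2: subtract (1/3p)·k_4 from p^2 + 12/7q - 4/7r + 9/7 → -4/3pr + 1/3p + 12/7q - 4/7r + 9/7
  leading term pr: subtract (-4/9r)·k_4 from -4/3pr + 1/3p + 12/7q - 4/7r + 9/7 → 16/9r^2 + 1/3p + 12/7q - 64/63r + 9/7
  leading term r^2: no divisor's leading term divides it; move 16/9r^2 to the remainder.
  leading term p: subtract (1/9)·k_4 from 1/3p + 12/7q - 64/63r + 9/7 → 12/7q - 92/63r + 88/63
  leading term q: subtract (1/7)·f_1 from 12/7q - 92/63r + 88/63 → -92/63r - 20/63
  leading term r: no divisor's leading term divides it; move -92/63r to the remainder.
  leading term 1: no divisor's leading term divides it; move -20/63 to the remainder.
  remainder 16/9r^2 - 92/63r - 20/63 ≠ 0; add k_5 = 16/9r^2 - 92/63r - 20/63 to the basis.

The other S-polynomials (S(f_2,f_3), S(f_1,k_4), S(f_2,k_4), S(f_3,k_4), S(f_1,k_5), S(f_2,k_5), S(f_3,k_5), S(k_4,k_5)) all reduce to 0 modulo the current basis, so we have a Gröbner basis.
Inter-reduce: drop elements whose leading term is divisible by another's, tail-reduce, and make monic.
Reduced Gröbner basis: {r^2 - 23/28r - 5/28, p + 4/3r - 1/3, q + 1}.
Label its elements g_1 = r^2 - 23/28r - 5/28, g_2 = p + 4/3r - 1/3, g_3 = q + 1.

Reduce h = 6qr^2 - 5q + 153/14r - 223/14 modulo G:
  leading term qr^2: subtract (6q)·g_1 from 6qr^2 - 5q + 153/14r - 223/14 → 69/14qr - 55/14q + 153/14r - 223/14
  leading term qr: subtract (69/14r)·g_3 from 69/14qr - 55/14q + 153/14r - 223/14 → -55/14q + 6r - 223/14
  leading term q: subtract (-55/14)·g_3 from -55/14q + 6r - 223/14 → 6r - 12
  leading term r: no divisor's leading term divides it; move 6r to the remainder.
  leading term 1: no divisor's leading term divides it; move -12 to the remainder.
  normal form = 6r - 12.
The normal form is nonzero, so h ∉ I. Since h minus its normal form lies in I, I + (h) = I + (n) where n = 6r - 12; decide whether this ideal is the whole ring.
Run Buchberger on G together with n (pairs among the g_i already reduce to 0 since G is a Gröbner basis):
g_1 = r^2 - 23/28r - 5/28, LT = r^2.
g_2 = p + 4/3r - 1/3, LT = p.
g_3 = q + 1, LT = q.
n = 6r - 12, LT = r.

S(g_1,n): lcm = r^2. S = 33/28r - 5/28.
  leading term r: subtract (11/56)·n from 33/28r - 5/28 → 61/28
  leading term 1: no divisor's leading term divides it; move 61/28 to the remainder.
  remainder 61/28 ≠ 0; add m_5 = 61/28 to the basis.

The other S-polynomials (S(g_1,g_2), S(g_1,g_3), S(g_2,g_3), S(g_2,n), S(g_3,n), S(g_1,m_5), S(g_2,m_5), S(g_3,m_5), S(n,m_5)) all reduce to 0 modulo the current basis, so we have a Gröbner basis.
Inter-reduce: drop elements whose leading term is divisible by another's, tail-reduce, and make monic.
Reduced Gröbner basis: {1}.
The reduced Gröbner basis of I + (h) is {1}: the ideal is the whole ring, so the enlarged system has no common solution — adjoining h is inconsistent.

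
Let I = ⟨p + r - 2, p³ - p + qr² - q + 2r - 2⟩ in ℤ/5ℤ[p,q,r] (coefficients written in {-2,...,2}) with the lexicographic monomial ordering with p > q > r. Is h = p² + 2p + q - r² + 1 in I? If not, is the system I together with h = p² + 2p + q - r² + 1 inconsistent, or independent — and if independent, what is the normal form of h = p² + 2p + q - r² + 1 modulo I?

p² + 2p + q - r² + 1 is independent of I; its normal form modulo I is q - r - 1.

First compute the reduced Gröbner basis of I by Buchberger's algorithm.
f_1 = p + r - 2, LT = p.
f_2 = p³ - p + qr² - q + 2r - 2, LT = p³.

S(f_1,f_2): lcm = p³. S = p²r - 2p² + p - qr² + q - 2r + 2.
  reduce S modulo (f_1, f_2):
  remainder -qr² + q + r³ - r² - r + 1 ≠ 0; add k_3 = -qr² + q + r³ - r² - r + 1 to the basis.

The other S-polynomials (S(f_1,k_3), S(f_2,k_3)) all reduce to 0 modulo the current basis, so we have a Gröbner basis.
Inter-reduce: drop elements whose leading term is divisible by another's, tail-reduce, and make monic.
Reduced Gröbner basis: {p + r - 2, qr² - q - r³ + r² + r - 1}.
Label its elements g_1 = p + r - 2, g_2 = qr² - q - r³ + r² + r - 1.

Reduce h = p² + 2p + q - r² + 1 modulo G:
  leading term p²: subtract (p)·g_1 from p² + 2p + q - r² + 1 → -pr - p + q - r² + 1
  leading term pr: subtract (-r)·g_1 from -pr - p + q - r² + 1 → -p + q - 2r + 1
  leading term p: subtract (-1)·g_1 from -p + q - 2r + 1 → q - r - 1
  leading term q: no divisor's leading term divides it; move q to the remainder.
  leading term r: no divisor's leading term divides it; move -r to the remainder.
  leading term 1: no divisor's leading term divides it; move -1 to the remainder.
  normal form = q - r - 1.
The normal form is nonzero, so h ∉ I. Since h minus its normal form lies in I, I + (h) = I + (n) where n = q - r - 1; decide whether this ideal is the whole ring.
Run Buchberger on G together with n (pairs among the g_i already reduce to 0 since G is a Gröbner basis):
g_1 = p + r - 2, LT = p.
g_2 = qr² - q - r³ + r² + r - 1, LT = qr².
n = q - r - 1, LT = q.

S(g_2,n): lcm = qr². S = -q + 2r² + r - 1.
  reduce S modulo (g_1, g_2, n):
  remainder 2r² - 2 ≠ 0; add m_4 = 2r² - 2 to the basis.

The other S-polynomials (S(g_1,g_2), S(g_1,n), S(g_1,m_4), S(g_2,m_4), S(n,m_4)) all reduce to 0 modulo the current basis, so we have a Gröbner basis.
Inter-reduce: drop elements whose leading term is divisible by another's, tail-reduce, and make monic.
Reduced Gröbner basis: {p + r - 2, q - r - 1, r² - 1}.
The reduced Gröbner basis of I + (h) is {p + r - 2, q - r - 1, r² - 1} ≠ {1}, a proper ideal, so the enlarged system stays consistent: h is independent of I, with normal form q - r - 1.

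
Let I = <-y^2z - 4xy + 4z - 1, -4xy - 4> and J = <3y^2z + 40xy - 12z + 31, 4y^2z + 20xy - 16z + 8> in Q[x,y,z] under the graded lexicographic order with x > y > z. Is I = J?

Yes, the ideals are equal.

Two ideals are equal iff their reduced Gröbner bases coincide (the reduced basis is unique for a fixed ordering).
Buchberger on the first generating set:
f_1 = -y^2z - 4xy + 4z - 1, LT = y^2z.
f_2 = -4xy - 4, LT = xy.

S(f_1,f_2): lcm = xy^2z. S = 4x^2y - 4xz - yz + x.
  leading term x^2y: subtract (-x)·f_2 from 4x^2y - 4xz - yz + x → -4xz - yz - 3x
  leading term xz: no divisor's leading term divides it; move -4xz to the remainder.
  leading term yz: no divisor's leading term divides it; move -yz to the remainder.
  leading term x: no divisor's leading term divides it; move -3x to the remainder.
  remainder -4xz - yz - 3x ≠ 0; add g_3 = -4xz - yz - 3x to the basis.

The other S-polynomials (S(f_1,g_3), S(f_2,g_3)) all reduce to 0 modulo the current basis, so we have a Gröbner basis.
Inter-reduce: drop elements whose leading term is divisible by another's, tail-reduce, and make monic.
Reduced Gröbner basis: {y^2z - 4z - 3, xy + 1, xz + 1/4yz + 3/4x}.

Buchberger on the second generating set:
h_1 = 3y^2z + 40xy - 12z + 31, LT = y^2z.
h_2 = 4y^2z + 20xy - 16z + 8, LT = y^2z.

S(h_1,h_2): lcm = y^2z. S = 25/3xy + 25/3.
  leading term xy: no divisor's leading term divides it; move 25/3xy to the remainder.
  leading term 1: no divisor's leading term divides it; move 25/3 to the remainder.
  remainder 25/3xy + 25/3 ≠ 0; add k_3 = 25/3xy + 25/3 to the basis.

S(h_1,k_3): lcm = xy^2z. S = 40/3x^2y - 4xz - yz + 31/3x.
  leading term x^2y: subtract (8/5x)·k_3 from 40/3x^2y - 4xz - yz + 31/3x → -4xz - yz - 3x
  leading term xz: no divisor's leading term divides it; move -4xz to the remainder.
  leading term yz: no divisor's leading term divides it; move -yz to the remainder.
  leading term x: no divisor's leading term divides it; move -3x to the remainder.
  remainder -4xz - yz - 3x ≠ 0; add k_4 = -4xz - yz - 3x to the basis.

The other S-polynomials (S(h_2,k_3), S(h_1,k_4), S(h_2,k_4), S(k_3,k_4)) all reduce to 0 modulo the current basis, so we have a Gröbner basis.
Inter-reduce: drop elements whose leading term is divisible by another's, tail-reduce, and make monic.
Reduced Gröbner basis: {y^2z - 4z - 3, xy + 1, xz + 1/4yz + 3/4x}.

These coincide, so the ideals are equal.
The same test decides containment: I ⊆ J iff every generator of I reduces to 0 modulo a Gröbner basis of J.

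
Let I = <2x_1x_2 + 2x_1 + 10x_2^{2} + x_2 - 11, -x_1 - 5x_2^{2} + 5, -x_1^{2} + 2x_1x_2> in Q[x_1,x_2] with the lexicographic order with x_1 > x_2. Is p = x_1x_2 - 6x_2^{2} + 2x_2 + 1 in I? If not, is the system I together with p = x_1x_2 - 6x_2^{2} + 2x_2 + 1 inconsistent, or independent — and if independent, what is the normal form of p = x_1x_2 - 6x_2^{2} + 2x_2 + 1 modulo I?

Adjoining x_1x_2 - 6x_2^{2} + 2x_2 + 1 makes the ideal the whole ring: the system is inconsistent.

First compute the reduced Gröbner basis of I by Buchberger's algorithm.
f_1 = 2x_1x_2 + 2x_1 + 10x_2^{2} + x_2 - 11, LT = x_1x_2.
f_2 = -x_1 - 5x_2^{2} + 5, LT = x_1.
f_3 = -x_1^{2} + 2x_1x_2, LT = x_1^{2}.

S(f_1,f_2): lcm = x_1x_2. S = x_1 - 5x_2^{3} + 5x_2^{2} + \tfrac{11}{2}x_2 - \tfrac{11}{2}.
  reduce S modulo (f_1, f_2, f_3):
  remainder -5x_2^{3} + \tfrac{11}{2}x_2 - \tfrac{1}{2} ≠ 0; add h_4 = -5x_2^{3} + \tfrac{11}{2}x_2 - \tfrac{1}{2} to the basis.

S(f_1,f_3): lcm = x_1^{2}x_2. S = x_1^{2} + 7x_1x_2^{2} + \tfrac{1}{2}x_1x_2 - \tfrac{11}{2}x_1.
  reduce S modulo (f_1, f_2, f_3, h_4):
  remainder \tfrac{3}{2}x_2^{2} + \tfrac{3}{4}x_2 - \tfrac{9}{4} ≠ 0; add h_5 = \tfrac{3}{2}x_2^{2} + \tfrac{3}{4}x_2 - \tfrac{9}{4} to the basis.

S(f_2,f_3): lcm = x_1^{2}. S = 5x_1x_2^{2} + 2x_1x_2 - 5x_1.
  reduce S modulo (f_1, f_2, f_3, h_4, h_5):
  remainder -\tfrac{39}{4}x_2 + \tfrac{39}{4} ≠ 0; add h_6 = -\tfrac{39}{4}x_2 + \tfrac{39}{4} to the basis.

The other S-polynomials (S(f_1,h_4), S(f_2,h_4), S(f_3,h_4), S(f_1,h_5), S(f_2,h_5), S(f_3,h_5), S(h_4,h_5), S(f_1,h_6), S(f_2,h_6), S(f_3,h_6), S(h_4,h_6), S(h_5,h_6)) all reduce to 0 modulo the current basis, so we have a Gröbner basis.
Inter-reduce: drop elements whose leading term is divisible by another's, tail-reduce, and make monic.
Reduced Gröbner basis: {x_1, x_2 - 1}.
Label its elements g_1 = x_1, g_2 = x_2 - 1.

Reduce p = x_1x_2 - 6x_2^{2} + 2x_2 + 1 modulo G:
  leading term x_1x_2: subtract (x_2)·g_1 from x_1x_2 - 6x_2^{2} + 2x_2 + 1 → -6x_2^{2} + 2x_2 + 1
  leading term x_2^{2}: subtract (-6x_2)·g_2 from -6x_2^{2} + 2x_2 + 1 → -4x_2 + 1
  leading term x_2: subtract (-4)·g_2 from -4x_2 + 1 → -3
  leading term 1: no divisor's leading term divides it; move -3 to the remainder.
  normal form = -3.
The normal form is nonzero, so p ∉ I. Since p minus its normal form lies in I, I + (p) = I + (r) where r = -3; decide whether this ideal is the whole ring.
Here r = -3 is a nonzero constant, hence a unit: 1 ∈ I + (p), the Gröbner basis of I + (p) is {1}, and the enlarged system has no common solution — adjoining p is inconsistent.

The remainder on division by a Gröbner basis is unique — it is the normal form.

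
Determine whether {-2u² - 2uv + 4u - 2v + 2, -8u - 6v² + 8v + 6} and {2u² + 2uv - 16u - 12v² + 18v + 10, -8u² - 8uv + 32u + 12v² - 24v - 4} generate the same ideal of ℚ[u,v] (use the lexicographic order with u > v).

No, the ideals differ.

Since reduced Gröbner bases are canonical representatives of ideals under a given ordering, it suffices to compute and compare them.
Buchberger on the first generating set:
f_1 = -2u² - 2uv + 4u - 2v + 2, LT = u².
f_2 = -8u - 6v² + 8v + 6, LT = u.

S(f_1,f_2): lcm = u². S = -¾uv² + 2uv - 5/4u + v - 1.
  leading term uv²: subtract (3/32v²)·f_2 from -¾uv² + 2uv - 5/4u + v - 1 → 2uv - 5/4u + 9/16v⁴ - ¾v³ - 9/16v² + v - 1
  leading term uv: subtract (-¼v)·f_2 from 2uv - 5/4u + 9/16v⁴ - ¾v³ - 9/16v² + v - 1 → -5/4u + 9/16v⁴ - 9/4v³ + 23/16v² + 5/2v - 1
  leading term u: subtract (5/32)·f_2 from -5/4u + 9/16v⁴ - 9/4v³ + 23/16v² + 5/2v - 1 → 9/16v⁴ - 9/4v³ + 19/8v² + 5/4v - 31/16
  leading term v⁴: no divisor's leading term divides it; move 9/16v⁴ to the remainder.
  leading term v³: no divisor's leading term divides it; move -9/4v³ to the remainder.
  leading term v²: no divisor's leading term divides it; move 19/8v² to the remainder.
  leading term v: no divisor's leading term divides it; move 5/4v to the remainder.
  leading term 1: no divisor's leading term divides it; move -31/16 to the remainder.
  remainder 9/16v⁴ - 9/4v³ + 19/8v² + 5/4v - 31/16 ≠ 0; add g_3 = 9/16v⁴ - 9/4v³ + 19/8v² + 5/4v - 31/16 to the basis.

The other S-polynomials (S(f_1,g_3), S(f_2,g_3)) all reduce to 0 modulo the current basis, so we have a Gröbner basis.
Inter-reduce: drop elements whose leading term is divisible by another's, tail-reduce, and make monic.
Reduced Gröbner basis: {u + ¾v² - v - ¾, v⁴ - 4v³ + 38/9v² + 20/9v - 31/9}.

Buchberger on the second generating set:
h_1 = 2u² + 2uv - 16u - 12v² + 18v + 10, LT = u².
h_2 = -8u² - 8uv + 32u + 12v² - 24v - 4, LT = u².

S(h_1,h_2): lcm = u². S = -4u - 9/2v² + 6v + 9/2.
  leading term u: no divisor's leading term divides it; move -4u to the remainder.
  leading term v²: no divisor's leading term divides it; move -9/2v² to the remainder.
  leading term v: no divisor's leading term divides it; move 6v to the remainder.
  leading term 1: no divisor's leading term divides it; move 9/2 to the remainder.
  remainder -4u - 9/2v² + 6v + 9/2 ≠ 0; add k_3 = -4u - 9/2v² + 6v + 9/2 to the basis.

S(h_1,k_3): lcm = u². S = -9/8uv² + 5/2uv - 55/8u - 6v² + 9v + 5.
  leading term uv²: subtract (9/32v²)·k_3 from -9/8uv² + 5/2uv - 55/8u - 6v² + 9v + 5 → 5/2uv - 55/8u + 81/64v⁴ - 27/16v³ - 465/64v² + 9v + 5
  leading term uv: subtract (-⅝v)·k_3 from 5/2uv - 55/8u + 81/64v⁴ - 27/16v³ - 465/64v² + 9v + 5 → -55/8u + 81/64v⁴ - 9/2v³ - 225/64v² + 189/16v + 5
  leading term u: subtract (55/32)·k_3 from -55/8u + 81/64v⁴ - 9/2v³ - 225/64v² + 189/16v + 5 → 81/64v⁴ - 9/2v³ + 135/32v² + 3/2v - 175/64
  leading term v⁴: no divisor's leading term divides it; move 81/64v⁴ to the remainder.
  leading term v³: no divisor's leading term divides it; move -9/2v³ to the remainder.
  leading term v²: no divisor's leading term divides it; move 135/32v² to the remainder.
  leading term v: no divisor's leading term divides it; move 3/2v to the remainder.
  leading term 1: no divisor's leading term divides it; move -175/64 to the remainder.
  remainder 81/64v⁴ - 9/2v³ + 135/32v² + 3/2v - 175/64 ≠ 0; add k_4 = 81/64v⁴ - 9/2v³ + 135/32v² + 3/2v - 175/64 to the basis.

The other S-polynomials (S(h_2,k_3), S(h_1,k_4), S(h_2,k_4), S(k_3,k_4)) all reduce to 0 modulo the current basis, so we have a Gröbner basis.
Inter-reduce: drop elements whose leading term is divisible by another's, tail-reduce, and make monic.
Reduced Gröbner basis: {u + 9/8v² - 3/2v - 9/8, v⁴ - 32/9v³ + 10/3v² + 32/27v - 175/81}.

These differ, so the ideals are not equal.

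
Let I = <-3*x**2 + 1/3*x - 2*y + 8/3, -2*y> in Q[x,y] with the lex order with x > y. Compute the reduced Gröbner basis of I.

G = {x**2 - 1/9*x - 8/9, y}

Buchberger's algorithm terminates because the ascending chain of leading-term ideals stabilizes.

f_1 = -3*x**2 + 1/3*x - 2*y + 8/3, LT = x**2.
f_2 = -2*y, LT = y.

The S-polynomials (S(f_1,f_2)) all reduce to 0 modulo the current basis, so we have a Gröbner basis.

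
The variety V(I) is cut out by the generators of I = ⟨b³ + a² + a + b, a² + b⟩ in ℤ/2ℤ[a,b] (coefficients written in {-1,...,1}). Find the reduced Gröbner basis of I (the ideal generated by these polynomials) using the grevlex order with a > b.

G = {b³ + a, a² + b}

f_1 = b³ + a² + a + b, LT = b³.
f_2 = a² + b, LT = a².

S(f_1,f_2): leading monomials are coprime, so the S-polynomial reduces to 0 (Buchberger's first criterion).
Every S-polynomial of the final basis reduces to 0, so we have a Gröbner basis.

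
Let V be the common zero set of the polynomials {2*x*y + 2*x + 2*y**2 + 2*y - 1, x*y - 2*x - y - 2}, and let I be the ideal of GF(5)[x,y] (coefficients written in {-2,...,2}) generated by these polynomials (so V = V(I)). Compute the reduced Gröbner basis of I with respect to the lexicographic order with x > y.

f_1 = 2*x*y + 2*x + 2*y**2 + 2*y - 1, LT = x*y.
f_2 = x*y - 2*x - y - 2, LT = x*y.

S(f_1,f_2): lcm = x*y. S = -2*x + y**2 + 2*y - 1.
  reduce S modulo (f_1, f_2):
  remainder -2*x + y**2 + 2*y - 1 ≠ 0; add g_3 = -2*x + y**2 + 2*y - 1 to the basis.

S(f_1,g_3): lcm = x*y. S = x - 2*y**3 + 2*y**2 - 2*y + 2.
  reduce S modulo (f_1, f_2, g_3):
  remainder -2*y**3 - y - 1 ≠ 0; add g_4 = -2*y**3 - y - 1 to the basis.

The other S-polynomials (S(f_2,g_3), S(f_1,g_4), S(f_2,g_4), S(g_3,g_4)) all reduce to 0 modulo the current basis, so we have a Gröbner basis.
Inter-reduce: drop elements whose leading term is divisible by another's, tail-reduce, and make monic.

G = {x + 2*y**2 - y - 2, y**3 - 2*y - 2}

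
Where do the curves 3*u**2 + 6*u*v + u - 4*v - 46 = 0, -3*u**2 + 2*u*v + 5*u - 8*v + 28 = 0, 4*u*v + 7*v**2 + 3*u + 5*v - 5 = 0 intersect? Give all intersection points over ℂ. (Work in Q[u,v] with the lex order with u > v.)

Compute a lex Gröbner basis by Buchberger's algorithm.
f_1 = 3*u**2 + 6*u*v + u - 4*v - 46, LT = u**2.
f_2 = -3*u**2 + 2*u*v + 5*u - 8*v + 28, LT = u**2.
f_3 = 4*u*v + 3*u + 7*v**2 + 5*v - 5, LT = u*v.

S(f_1,f_2): lcm = u**2. S = 8/3*u*v + 2*u - 4*v - 6.
  leading term u*v: subtract (2/3)·f_3 from 8/3*u*v + 2*u - 4*v - 6 → -14/3*v**2 - 22/3*v - 8/3
  leading term v**2: no divisor's leading term divides it; move -14/3*v**2 to the remainder.
  leading term v: no divisor's leading term divides it; move -22/3*v to the remainder.
  leading term 1: no divisor's leading term divides it; move -8/3 to the remainder.
  remainder -14/3*v**2 - 22/3*v - 8/3 ≠ 0; add h_4 = -14/3*v**2 - 22/3*v - 8/3 to the basis.

S(f_1,f_3): lcm = u**2*v. S = -3/4*u**2 + 1/4*u*v**2 - 11/12*u*v + 5/4*u - 4/3*v**2 - 46/3*v.
  leading term u**2: subtract (-1/4)·f_1 from -3/4*u**2 + 1/4*u*v**2 - 11/12*u*v + 5/4*u - 4/3*v**2 - 46/3*v → 1/4*u*v**2 + 7/12*u*v + 3/2*u - 4/3*v**2 - 49/3*v - 23/2
  leading term u*v**2: subtract (1/16*v)·f_3 from 1/4*u*v**2 + 7/12*u*v + 3/2*u - 4/3*v**2 - 49/3*v - 23/2 → 19/48*u*v + 3/2*u - 7/16*v**3 - 79/48*v**2 - 769/48*v - 23/2
  leading term u*v: subtract (19/192)·f_3 from 19/48*u*v + 3/2*u - 7/16*v**3 - 79/48*v**2 - 769/48*v - 23/2 → 77/64*u - 7/16*v**3 - 449/192*v**2 - 1057/64*v - 2113/192
  leading term u: no divisor's leading term divides it; move 77/64*u to the remainder.
  leading term v**3: subtract (3/32*v)·h_4 from -7/16*v**3 - 449/192*v**2 - 1057/64*v - 2113/192 → -317/192*v**2 - 1041/64*v - 2113/192
  leading term v**2: subtract (317/896)·h_4 from -317/192*v**2 - 1041/64*v - 2113/192 → -9187/672*v - 13523/1344
  leading term v: no divisor's leading term divides it; move -9187/672*v to the remainder.
  leading term 1: no divisor's leading term divides it; move -13523/1344 to the remainder.
  remainder 77/64*u - 9187/672*v - 13523/1344 ≠ 0; add h_5 = 77/64*u - 9187/672*v - 13523/1344 to the basis.

S(f_3,h_4): lcm = u*v**2. S = -23/28*u*v - 4/7*u + 7/4*v**3 + 5/4*v**2 - 5/4*v.
  leading term u*v: subtract (-23/112)·f_3 from -23/28*u*v - 4/7*u + 7/4*v**3 + 5/4*v**2 - 5/4*v → 5/112*u + 7/4*v**3 + 43/16*v**2 - 25/112*v - 115/112
  leading term u: subtract (20/539)·h_5 from 5/112*u + 7/4*v**3 + 43/16*v**2 - 25/112*v - 115/112 → 7/4*v**3 + 43/16*v**2 + 51445/181104*v - 29585/45276
  leading term v**3: subtract (-3/8*v)·h_4 from 7/4*v**3 + 43/16*v**2 + 51445/181104*v - 29585/45276 → -1/16*v**2 - 129659/181104*v - 29585/45276
  leading term v**2: subtract (3/224)·h_4 from -1/16*v**2 - 129659/181104*v - 29585/45276 → -6992/11319*v - 6992/11319
  leading term v: no divisor's leading term divides it; move -6992/11319*v to the remainder.
  leading term 1: no divisor's leading term divides it; move -6992/11319 to the remainder.
  remainder -6992/11319*v - 6992/11319 ≠ 0; add h_6 = -6992/11319*v - 6992/11319 to the basis.

The other S-polynomials (S(f_2,f_3), S(f_1,h_4), S(f_2,h_4), S(f_1,h_5), S(f_2,h_5), S(f_3,h_5), S(h_4,h_5), S(f_1,h_6), S(f_2,h_6), S(f_3,h_6), S(h_4,h_6), S(h_5,h_6)) all reduce to 0 modulo the current basis, so we have a Gröbner basis.
Inter-reduce: drop elements whose leading term is divisible by another's, tail-reduce, and make monic.
Reduced Gröbner basis: {u + 3, v + 1}.

The lex basis is triangular: the last element involves only v. Solving v + 1 = 0 gives v ∈ {-1}; substituting each value into the earlier elements determines the remaining variables.
  v = -1: the earlier basis element becomes u + 3 = 0, giving u = -3 — point (-3, -1).
Zero-dimensionality of the ideal guarantees finitely many solutions over ℂ.

{(-3, -1)}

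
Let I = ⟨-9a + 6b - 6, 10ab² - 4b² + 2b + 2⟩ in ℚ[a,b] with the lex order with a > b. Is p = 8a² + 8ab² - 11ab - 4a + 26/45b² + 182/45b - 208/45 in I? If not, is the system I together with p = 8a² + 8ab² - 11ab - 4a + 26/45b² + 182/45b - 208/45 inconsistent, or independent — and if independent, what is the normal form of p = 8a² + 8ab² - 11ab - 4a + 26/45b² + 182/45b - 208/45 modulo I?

8a² + 8ab² - 11ab - 4a + 26/45b² + 182/45b - 208/45 lies in I (it reduces to 0).

First compute the reduced Gröbner basis of I by Buchberger's algorithm.
f_1 = -9a + 6b - 6, LT = a.
f_2 = 10ab² - 4b² + 2b + 2, LT = ab².

S(f_1,f_2): lcm = ab². S = -⅔b³ + 16/15b² - ⅕b - ⅕.
  leading term b³: no divisor's leading term divides it; move -⅔b³ to the remainder.
  leading term b²: no divisor's leading term divides it; move 16/15b² to the remainder.
  leading term b: no divisor's leading term divides it; move -⅕b to the remainder.
  leading term 1: no divisor's leading term divides it; move -⅕ to the remainder.
  remainder -⅔b³ + 16/15b² - ⅕b - ⅕ ≠ 0; add h_3 = -⅔b³ + 16/15b² - ⅕b - ⅕ to the basis.

The other S-polynomials (S(f_1,h_3), S(f_2,h_3)) all reduce to 0 modulo the current basis, so we have a Gröbner basis.
Inter-reduce: drop elements whose leading term is divisible by another's, tail-reduce, and make monic.
Reduced Gröbner basis: {a - ⅔b + ⅔, b³ - 8/5b² + 3/10b + 3/10}.
Label its elements g_1 = a - ⅔b + ⅔, g_2 = b³ - 8/5b² + 3/10b + 3/10.

Reduce p = 8a² + 8ab² - 11ab - 4a + 26/45b² + 182/45b - 208/45 modulo G:
  leading term a²: subtract (8a)·g_1 from 8a² + 8ab² - 11ab - 4a + 26/45b² + 182/45b - 208/45 → 8ab² - 17/3ab - 28/3a + 26/45b² + 182/45b - 208/45
  leading term ab²: subtract (8b²)·g_1 from 8ab² - 17/3ab - 28/3a + 26/45b² + 182/45b - 208/45 → -17/3ab - 28/3a + 16/3b³ - 214/45b² + 182/45b - 208/45
  leading term ab: subtract (-17/3b)·g_1 from -17/3ab - 28/3a + 16/3b³ - 214/45b² + 182/45b - 208/45 → -28/3a + 16/3b³ - 128/15b² + 352/45b - 208/45
  leading term a: subtract (-28/3)·g_1 from -28/3a + 16/3b³ - 128/15b² + 352/45b - 208/45 → 16/3b³ - 128/15b² + 8/5b + 8/5
  leading term b³: subtract (16/3)·g_2 from 16/3b³ - 128/15b² + 8/5b + 8/5 → 0
  normal form = 0.
Since the normal form is 0, p ∈ I.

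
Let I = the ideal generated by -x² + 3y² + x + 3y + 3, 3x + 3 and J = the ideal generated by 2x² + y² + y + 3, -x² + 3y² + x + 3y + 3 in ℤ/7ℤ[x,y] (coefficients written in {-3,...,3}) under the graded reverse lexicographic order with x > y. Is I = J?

Two ideals are equal iff their reduced Gröbner bases coincide (the reduced basis is unique for a fixed ordering).
Buchberger on the first generating set:
f_1 = -x² + 3y² + x + 3y + 3, LT = x².
f_2 = 3x + 3, LT = x.

S(f_1,f_2): lcm = x². S = -3y² - 2x - 3y - 3.
  leading term y²: no divisor's leading term divides it; move -3y² to the remainder.
  leading term x: subtract (-3)·f_2 from -2x - 3y - 3 → -3y - 1
  leading term y: no divisor's leading term divides it; move -3y to the remainder.
  leading term 1: no divisor's leading term divides it; move -1 to the remainder.
  remainder -3y² - 3y - 1 ≠ 0; add g_3 = -3y² - 3y - 1 to the basis.

The other S-polynomials (S(f_1,g_3), S(f_2,g_3)) all reduce to 0 modulo the current basis, so we have a Gröbner basis.
Inter-reduce: drop elements whose leading term is divisible by another's, tail-reduce, and make monic.
Reduced Gröbner basis: {y² + y - 2, x + 1}.

Buchberger on the second generating set:
h_1 = 2x² + y² + y + 3, LT = x².
h_2 = -x² + 3y² + x + 3y + 3, LT = x².

S(h_1,h_2): lcm = x². S = x + 1.
  leading term x: no divisor's leading term divides it; move x to the remainder.
  leading term 1: no divisor's leading term divides it; move 1 to the remainder.
  remainder x + 1 ≠ 0; add k_3 = x + 1 to the basis.

S(h_1,k_3): lcm = x². S = -3y² - x - 3y - 2.
  leading term y²: no divisor's leading term divides it; move -3y² to the remainder.
  leading term x: subtract (-1)·k_3 from -x - 3y - 2 → -3y - 1
  leading term y: no divisor's leading term divides it; move -3y to the remainder.
  leading term 1: no divisor's leading term divides it; move -1 to the remainder.
  remainder -3y² - 3y - 1 ≠ 0; add k_4 = -3y² - 3y - 1 to the basis.

The other S-polynomials (S(h_2,k_3), S(h_1,k_4), S(h_2,k_4), S(k_3,k_4)) all reduce to 0 modulo the current basis, so we have a Gröbner basis.
Inter-reduce: drop elements whose leading term is divisible by another's, tail-reduce, and make monic.
Reduced Gröbner basis: {y² + y - 2, x + 1}.

Same reduced basis, so the two generating sets span the same ideal.

Yes, the ideals are equal.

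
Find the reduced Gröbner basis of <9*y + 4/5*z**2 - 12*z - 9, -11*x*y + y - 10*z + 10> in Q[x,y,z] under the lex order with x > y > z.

G = {x*z**2 - 15*x*z - 45/4*x - 1/11*z**2 - 195/22*z + 45/4, y + 4/45*z**2 - 4/3*z - 1}

f_1 = 9*y + 4/5*z**2 - 12*z - 9, LT = y.
f_2 = -11*x*y + y - 10*z + 10, LT = x*y.

S(f_1,f_2): lcm = x*y. S = 4/45*x*z**2 - 4/3*x*z - x + 1/11*y - 10/11*z + 10/11.
  leading term x*z**2: no divisor's leading term divides it; move 4/45*x*z**2 to the remainder.
  leading term x*z: no divisor's leading term divides it; move -4/3*x*z to the remainder.
  leading term x: no divisor's leading term divides it; move -x to the remainder.
  leading term y: subtract (1/99)·f_1 from 1/11*y - 10/11*z + 10/11 → -4/495*z**2 - 26/33*z + 1
  leading term z**2: no divisor's leading term divides it; move -4/495*z**2 to the remainder.
  leading term z: no divisor's leading term divides it; move -26/33*z to the remainder.
  leading term 1: no divisor's leading term divides it; move 1 to the remainder.
  remainder 4/45*x*z**2 - 4/3*x*z - x - 4/495*z**2 - 26/33*z + 1 ≠ 0; add g_3 = 4/45*x*z**2 - 4/3*x*z - x - 4/495*z**2 - 26/33*z + 1 to the basis.

The other S-polynomials (S(f_1,g_3), S(f_2,g_3)) all reduce to 0 modulo the current basis, so we have a Gröbner basis.
Inter-reduce: drop elements whose leading term is divisible by another's, tail-reduce, and make monic.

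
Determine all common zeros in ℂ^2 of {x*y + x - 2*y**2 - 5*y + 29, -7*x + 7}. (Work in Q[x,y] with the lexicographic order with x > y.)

{(1, -5), (1, 3)}

Compute a lex Gröbner basis by Buchberger's algorithm.
f_1 = x*y + x - 2*y**2 - 5*y + 29, LT = x*y.
f_2 = -7*x + 7, LT = x.

S(f_1,f_2): lcm = x*y. S = x - 2*y**2 - 4*y + 29.
  reduce S modulo (f_1, f_2):
  remainder -2*y**2 - 4*y + 30 ≠ 0; add h_3 = -2*y**2 - 4*y + 30 to the basis.

The other S-polynomials (S(f_1,h_3), S(f_2,h_3)) all reduce to 0 modulo the current basis, so we have a Gröbner basis.
Inter-reduce: drop elements whose leading term is divisible by another's, tail-reduce, and make monic.
Reduced Gröbner basis: {x - 1, y**2 + 2*y - 15}.

Elimination: the polynomial y**2 + 2*y - 15 lies in the elimination ideal for y, so y ∈ {-5, 3}. For each such y, the remaining basis elements (now univariate) give the rest of the solution.
  y = -5: the earlier basis element becomes x - 1 = 0, giving x = 1 — point (1, -5).
  y = 3: the earlier basis element becomes x - 1 = 0, giving x = 1 — point (1, 3).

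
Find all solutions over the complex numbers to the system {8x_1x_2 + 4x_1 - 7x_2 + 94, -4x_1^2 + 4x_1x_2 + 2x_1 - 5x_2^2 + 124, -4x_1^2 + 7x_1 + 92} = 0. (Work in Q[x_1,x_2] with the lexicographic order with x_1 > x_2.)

{(-4, 2)}

Compute a lex Gröbner basis by Buchberger's algorithm.
f_1 = 8x_1x_2 + 4x_1 - 7x_2 + 94, LT = x_1x_2.
f_2 = -4x_1^2 + 4x_1x_2 + 2x_1 - 5x_2^2 + 124, LT = x_1^2.
f_3 = -4x_1^2 + 7x_1 + 92, LT = x_1^2.

S(f_1,f_2): lcm = x_1^2x_2. S = 1/2x_1^2 + x_1x_2^2 - 3/8x_1x_2 + 47/4x_1 - 5/4x_2^3 + 31x_2.
  reduce S modulo (f_1, f_2, f_3):
  remainder 195/16x_1 - 5/4x_2^3 + 1/4x_2^2 + 1211/64x_2 + 637/32 ≠ 0; add h_4 = 195/16x_1 - 5/4x_2^3 + 1/4x_2^2 + 1211/64x_2 + 637/32 to the basis.

S(f_1,f_3): lcm = x_1^2x_2. S = 1/2x_1^2 + 7/8x_1x_2 + 47/4x_1 + 23x_2.
  reduce S modulo (f_1, f_2, f_3, h_4):
  remainder 181/156x_2^3 - 1337/1560x_2^2 + 5179/780x_2 - 287/15 ≠ 0; add h_5 = 181/156x_2^3 - 1337/1560x_2^2 + 5179/780x_2 - 287/15 to the basis.

S(f_2,f_3): lcm = x_1^2. S = -x_1x_2 + 5/4x_1 + 5/4x_2^2 - 8.
  reduce S modulo (f_1, f_2, f_3, h_4, h_5):
  remainder 975/724x_2^2 - 13377/2896x_2 + 5577/1448 ≠ 0; add h_6 = 975/724x_2^2 - 13377/2896x_2 + 5577/1448 to the basis.

S(f_1,h_4): lcm = x_1x_2. S = 1/2x_1 + 4/39x_2^4 - 4/195x_2^3 - 1211/780x_2^2 - 301/120x_2 + 47/4.
  reduce S modulo (f_1, f_2, f_3, h_4, h_5, h_6):
  remainder -673803/72400x_2 + 673803/36200 ≠ 0; add h_7 = -673803/72400x_2 + 673803/36200 to the basis.

The other S-polynomials (S(f_2,h_4), S(f_3,h_4), S(f_1,h_5), S(f_2,h_5), S(f_3,h_5), S(h_4,h_5), S(f_1,h_6), S(f_2,h_6), S(f_3,h_6), S(h_4,h_6), S(h_5,h_6), S(f_1,h_7), S(f_2,h_7), S(f_3,h_7), S(h_4,h_7), S(h_5,h_7), S(h_6,h_7)) all reduce to 0 modulo the current basis, so we have a Gröbner basis.
Inter-reduce: drop elements whose leading term is divisible by another's, tail-reduce, and make monic.
Reduced Gröbner basis: {x_1 + 4, x_2 - 2}.

From the last basis element, x_2 - 2 = 0, so x_2 takes values in {2}. Each choice, substituted upward through the basis, yields the corresponding point(s) of the solution set.
  x_2 = 2: the earlier basis element becomes x_1 + 4 = 0, giving x_1 = -4 — point (-4, 2).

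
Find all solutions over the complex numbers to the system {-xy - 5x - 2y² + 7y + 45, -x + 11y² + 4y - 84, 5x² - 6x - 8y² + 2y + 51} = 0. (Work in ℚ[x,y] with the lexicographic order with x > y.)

{(3, -3)}

Compute a lex Gröbner basis by Buchberger's algorithm.
f_1 = -xy - 5x - 2y² + 7y + 45, LT = xy.
f_2 = -x + 11y² + 4y - 84, LT = x.
f_3 = 5x² - 6x - 8y² + 2y + 51, LT = x².

S(f_1,f_2): lcm = xy. S = 5x + 11y³ + 6y² - 91y - 45.
  leading term x: subtract (-5)·f_2 from 5x + 11y³ + 6y² - 91y - 45 → 11y³ + 61y² - 71y - 465
  leading term y³: no divisor's leading term divides it; move 11y³ to the remainder.
  leading term y²: no divisor's leading term divides it; move 61y² to the remainder.
  leading term y: no divisor's leading term divides it; move -71y to the remainder.
  leading term 1: no divisor's leading term divides it; move -465 to the remainder.
  remainder 11y³ + 61y² - 71y - 465 ≠ 0; add h_4 = 11y³ + 61y² - 71y - 465 to the basis.

S(f_1,f_3): lcm = x²y. S = 5x² + 2xy² - 29/5xy - 45x + 8/5y³ - ⅖y² - 51/5y.
  leading term x²: subtract (-5x)·f_2 from 5x² + 2xy² - 29/5xy - 45x + 8/5y³ - ⅖y² - 51/5y → 57xy² + 71/5xy - 465x + 8/5y³ - ⅖y² - 51/5y
  leading term xy²: subtract (-57y)·f_1 from 57xy² + 71/5xy - 465x + 8/5y³ - ⅖y² - 51/5y → -1354/5xy - 465x - 562/5y³ + 1993/5y² + 12774/5y
  leading term xy: subtract (1354/5)·f_1 from -1354/5xy - 465x - 562/5y³ + 1993/5y² + 12774/5y → 889x - 562/5y³ + 4701/5y² + 3296/5y - 12186
  leading term x: subtract (-889)·f_2 from 889x - 562/5y³ + 4701/5y² + 3296/5y - 12186 → -562/5y³ + 53596/5y² + 21076/5y - 86862
  leading term y³: subtract (-562/55)·h_4 from -562/5y³ + 53596/5y² + 21076/5y - 86862 → 623838/55y² + 191934/55y - 1007748/11
  leading term y²: no divisor's leading term divides it; move 623838/55y² to the remainder.
  leading term y: no divisor's leading term divides it; move 191934/55y to the remainder.
  leading term 1: no divisor's leading term divides it; move -1007748/11 to the remainder.
  remainder 623838/55y² + 191934/55y - 1007748/11 ≠ 0; add h_5 = 623838/55y² + 191934/55y - 1007748/11 to the basis.

S(f_2,f_3): lcm = x². S = -11xy² - 4xy + 426/5x + 8/5y² - ⅖y - 51/5.
  leading term xy²: subtract (11y)·f_1 from -11xy² - 4xy + 426/5x + 8/5y² - ⅖y - 51/5 → 51xy + 426/5x + 22y³ - 377/5y² - 2477/5y - 51/5
  leading term xy: subtract (-51)·f_1 from 51xy + 426/5x + 22y³ - 377/5y² - 2477/5y - 51/5 → -849/5x + 22y³ - 887/5y² - 692/5y + 11424/5
  leading term x: subtract (849/5)·f_2 from -849/5x + 22y³ - 887/5y² - 692/5y + 11424/5 → 22y³ - 10226/5y² - 4088/5y + 16548
  leading term y³: subtract (2)·h_4 from 22y³ - 10226/5y² - 4088/5y + 16548 → -10836/5y² - 3378/5y + 17478
  leading term y²: subtract (-19866/103973)·h_5 from -10836/5y² - 3378/5y + 17478 → -917598/103973y - 2752794/103973
  leading term y: no divisor's leading term divides it; move -917598/103973y to the remainder.
  leading term 1: no divisor's leading term divides it; move -2752794/103973 to the remainder.
  remainder -917598/103973y - 2752794/103973 ≠ 0; add h_6 = -917598/103973y - 2752794/103973 to the basis.

The other S-polynomials (S(f_1,h_4), S(f_2,h_4), S(f_3,h_4), S(f_1,h_5), S(f_2,h_5), S(f_3,h_5), S(h_4,h_5), S(f_1,h_6), S(f_2,h_6), S(f_3,h_6), S(h_4,h_6), S(h_5,h_6)) all reduce to 0 modulo the current basis, so we have a Gröbner basis.
Inter-reduce: drop elements whose leading term is divisible by another's, tail-reduce, and make monic.
Reduced Gröbner basis: {x - 3, y + 3}.

A lex Gröbner basis eliminates variables successively. Here y + 3 depends only on y, with roots {-3}; lifting each root through the earlier basis elements recovers the full solutions.
  y = -3: the earlier basis element becomes x - 3 = 0, giving x = 3 — point (3, -3).
Substituting each solution back into the original system confirms all equations vanish.
A lex Gröbner basis triangularizes the system, enabling back-substitution.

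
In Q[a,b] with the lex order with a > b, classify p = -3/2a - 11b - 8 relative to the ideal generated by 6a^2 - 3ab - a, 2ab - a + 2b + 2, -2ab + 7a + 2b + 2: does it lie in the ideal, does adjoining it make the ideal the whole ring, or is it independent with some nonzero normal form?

Adjoining -3/2a - 11b - 8 makes the ideal the whole ring: the system is inconsistent.

First compute the reduced Gröbner basis of I by Buchberger's algorithm.
f_1 = 6a^2 - 3ab - a, LT = a^2.
f_2 = 2ab - a + 2b + 2, LT = ab.
f_3 = -2ab + 7a + 2b + 2, LT = ab.

S(f_1,f_2): lcm = a^2b. S = 1/2a^2 - 1/2ab^2 - 7/6ab - a.
  leading term a^2: subtract (1/12)·f_1 from 1/2a^2 - 1/2ab^2 - 7/6ab - a → -1/2ab^2 - 11/12ab - 11/12a
  leading term ab^2: subtract (-1/4b)·f_2 from -1/2ab^2 - 11/12ab - 11/12a → -7/6ab - 11/12a + 1/2b^2 + 1/2b
  leading term ab: subtract (-7/12)·f_2 from -7/6ab - 11/12a + 1/2b^2 + 1/2b → -3/2a + 1/2b^2 + 5/3b + 7/6
  leading term a: no divisor's leading term divides it; move -3/2a to the remainder.
  leading term b^2: no divisor's leading term divides it; move 1/2b^2 to the remainder.
  leading term b: no divisor's leading term divides it; move 5/3b to the remainder.
  leading term 1: no divisor's leading term divides it; move 7/6 to the remainder.
  remainder -3/2a + 1/2b^2 + 5/3b + 7/6 ≠ 0; add h_4 = -3/2a + 1/2b^2 + 5/3b + 7/6 to the basis.

S(f_1,f_3): lcm = a^2b. S = 7/2a^2 - 1/2ab^2 + 5/6ab + a.
  leading term a^2: subtract (7/12)·f_1 from 7/2a^2 - 1/2ab^2 + 5/6ab + a → -1/2ab^2 + 31/12ab + 19/12a
  leading term ab^2: subtract (-1/4b)·f_2 from -1/2ab^2 + 31/12ab + 19/12a → 7/3ab + 19/12a + 1/2b^2 + 1/2b
  leading term ab: subtract (7/6)·f_2 from 7/3ab + 19/12a + 1/2b^2 + 1/2b → 11/4a + 1/2b^2 - 11/6b - 7/3
  leading term a: subtract (-11/6)·h_4 from 11/4a + 1/2b^2 - 11/6b - 7/3 → 17/12b^2 + 11/9b - 7/36
  leading term b^2: no divisor's leading term divides it; move 17/12b^2 to the remainder.
  leading term b: no divisor's leading term divides it; move 11/9b to the remainder.
  leading term 1: no divisor's leading term divides it; move -7/36 to the remainder.
  remainder 17/12b^2 + 11/9b - 7/36 ≠ 0; add h_5 = 17/12b^2 + 11/9b - 7/36 to the basis.

S(f_2,f_3): lcm = ab. S = 3a + 2b + 2.
  leading term a: subtract (-2)·h_4 from 3a + 2b + 2 → b^2 + 16/3b + 13/3
  leading term b^2: subtract (12/17)·h_5 from b^2 + 16/3b + 13/3 → 76/17b + 76/17
  leading term b: no divisor's leading term divides it; move 76/17b to the remainder.
  leading term 1: no divisor's leading term divides it; move 76/17 to the remainder.
  remainder 76/17b + 76/17 ≠ 0; add h_6 = 76/17b + 76/17 to the basis.

The other S-polynomials (S(f_1,h_4), S(f_2,h_4), S(f_3,h_4), S(f_1,h_5), S(f_2,h_5), S(f_3,h_5), S(h_4,h_5), S(f_1,h_6), S(f_2,h_6), S(f_3,h_6), S(h_4,h_6), S(h_5,h_6)) all reduce to 0 modulo the current basis, so we have a Gröbner basis.
Inter-reduce: drop elements whose leading term is divisible by another's, tail-reduce, and make monic.
Reduced Gröbner basis: {a, b + 1}.
Label its elements g_1 = a, g_2 = b + 1.

Reduce p = -3/2a - 11b - 8 modulo G:
  leading term a: subtract (-3/2)·g_1 from -3/2a - 11b - 8 → -11b - 8
  leading term b: subtract (-11)·g_2 from -11b - 8 → 3
  leading term 1: no divisor's leading term divides it; move 3 to the remainder.
  normal form = 3.
The normal form is nonzero, so p ∉ I. Since p minus its normal form lies in I, I + (p) = I + (r) where r = 3; decide whether this ideal is the whole ring.
Here r = 3 is a nonzero constant, hence a unit: 1 ∈ I + (p), the Gröbner basis of I + (p) is {1}, and the enlarged system has no common solution — adjoining p is inconsistent.

Ideal membership is decidable via reduction modulo a Gröbner basis.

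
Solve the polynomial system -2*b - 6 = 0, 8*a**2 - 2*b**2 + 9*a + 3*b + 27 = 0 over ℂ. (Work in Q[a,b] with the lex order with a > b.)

Compute a lex Gröbner basis by Buchberger's algorithm.
f_1 = -2*b - 6, LT = b.
f_2 = 8*a**2 + 9*a - 2*b**2 + 3*b + 27, LT = a**2.

The S-polynomials (S(f_1,f_2)) all reduce to 0 modulo the current basis, so we have a Gröbner basis.
Inter-reduce: drop elements whose leading term is divisible by another's, tail-reduce, and make monic.
Reduced Gröbner basis: {a**2 + 9/8*a, b + 3}.

Elimination: the polynomial b + 3 lies in the elimination ideal for b, so b ∈ {-3}. For each such b, the remaining basis elements (now univariate) give the rest of the solution.
  b = -3: the earlier basis element becomes a**2 + 9/8*a = 0, giving a = -9/8, 0 — points (-9/8, -3), (0, -3).

{(-9/8, -3), (0, -3)}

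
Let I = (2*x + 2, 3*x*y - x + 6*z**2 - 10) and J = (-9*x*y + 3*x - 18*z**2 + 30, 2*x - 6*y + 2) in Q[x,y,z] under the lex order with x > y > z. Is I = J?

For a fixed monomial order, each ideal has a unique reduced Gröbner basis; comparing bases decides equality.
Buchberger on the first generating set:
f_1 = 2*x + 2, LT = x.
f_2 = 3*x*y - x + 6*z**2 - 10, LT = x*y.

S(f_1,f_2): lcm = x*y. S = 1/3*x + y - 2*z**2 + 10/3.
  leading term x: subtract (1/6)·f_1 from 1/3*x + y - 2*z**2 + 10/3 → y - 2*z**2 + 3
  leading term y: no divisor's leading term divides it; move y to the remainder.
  leading term z**2: no divisor's leading term divides it; move -2*z**2 to the remainder.
  leading term 1: no divisor's leading term divides it; move 3 to the remainder.
  remainder y - 2*z**2 + 3 ≠ 0; add g_3 = y - 2*z**2 + 3 to the basis.

The other S-polynomials (S(f_1,g_3), S(f_2,g_3)) all reduce to 0 modulo the current basis, so we have a Gröbner basis.
Inter-reduce: drop elements whose leading term is divisible by another's, tail-reduce, and make monic.
Reduced Gröbner basis: {x + 1, y - 2*z**2 + 3}.

Buchberger on the second generating set:
h_1 = -9*x*y + 3*x - 18*z**2 + 30, LT = x*y.
h_2 = 2*x - 6*y + 2, LT = x.

S(h_1,h_2): lcm = x*y. S = -1/3*x + 3*y**2 - y + 2*z**2 - 10/3.
  leading term x: subtract (-1/6)·h_2 from -1/3*x + 3*y**2 - y + 2*z**2 - 10/3 → 3*y**2 - 2*y + 2*z**2 - 3
  leading term y**2: no divisor's leading term divides it; move 3*y**2 to the remainder.
  leading term y: no divisor's leading term divides it; move -2*y to the remainder.
  leading term z**2: no divisor's leading term divides it; move 2*z**2 to the remainder.
  leading term 1: no divisor's leading term divides it; move -3 to the remainder.
  remainder 3*y**2 - 2*y + 2*z**2 - 3 ≠ 0; add k_3 = 3*y**2 - 2*y + 2*z**2 - 3 to the basis.

The other S-polynomials (S(h_1,k_3), S(h_2,k_3)) all reduce to 0 modulo the current basis, so we have a Gröbner basis.
Inter-reduce: drop elements whose leading term is divisible by another's, tail-reduce, and make monic.
Reduced Gröbner basis: {x - 3*y + 1, y**2 - 2/3*y + 2/3*z**2 - 1}.

Since the reduced bases disagree, the two ideals are not the same.

No, the ideals differ.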